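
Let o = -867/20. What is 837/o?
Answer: -5580/289 ≈ -19.308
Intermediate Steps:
o = -867/20 (o = -867*1/20 = -867/20 ≈ -43.350)
837/o = 837/(-867/20) = 837*(-20/867) = -5580/289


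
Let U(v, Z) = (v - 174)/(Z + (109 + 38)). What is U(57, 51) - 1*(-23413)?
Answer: 515073/22 ≈ 23412.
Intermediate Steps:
U(v, Z) = (-174 + v)/(147 + Z) (U(v, Z) = (-174 + v)/(Z + 147) = (-174 + v)/(147 + Z))
U(57, 51) - 1*(-23413) = (-174 + 57)/(147 + 51) - 1*(-23413) = -117/198 + 23413 = (1/198)*(-117) + 23413 = -13/22 + 23413 = 515073/22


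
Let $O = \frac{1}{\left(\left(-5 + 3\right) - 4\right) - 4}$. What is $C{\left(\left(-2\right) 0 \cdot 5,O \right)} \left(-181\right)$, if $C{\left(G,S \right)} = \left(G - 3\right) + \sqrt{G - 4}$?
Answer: $543 - 362 i \approx 543.0 - 362.0 i$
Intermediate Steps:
$O = - \frac{1}{10}$ ($O = \frac{1}{\left(-2 - 4\right) - 4} = \frac{1}{-6 - 4} = \frac{1}{-10} = - \frac{1}{10} \approx -0.1$)
$C{\left(G,S \right)} = -3 + G + \sqrt{-4 + G}$ ($C{\left(G,S \right)} = \left(-3 + G\right) + \sqrt{-4 + G} = -3 + G + \sqrt{-4 + G}$)
$C{\left(\left(-2\right) 0 \cdot 5,O \right)} \left(-181\right) = \left(-3 + \left(-2\right) 0 \cdot 5 + \sqrt{-4 + \left(-2\right) 0 \cdot 5}\right) \left(-181\right) = \left(-3 + 0 \cdot 5 + \sqrt{-4 + 0 \cdot 5}\right) \left(-181\right) = \left(-3 + 0 + \sqrt{-4 + 0}\right) \left(-181\right) = \left(-3 + 0 + \sqrt{-4}\right) \left(-181\right) = \left(-3 + 0 + 2 i\right) \left(-181\right) = \left(-3 + 2 i\right) \left(-181\right) = 543 - 362 i$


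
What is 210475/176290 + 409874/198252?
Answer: 2849594429/873746127 ≈ 3.2614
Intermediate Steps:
210475/176290 + 409874/198252 = 210475*(1/176290) + 409874*(1/198252) = 42095/35258 + 204937/99126 = 2849594429/873746127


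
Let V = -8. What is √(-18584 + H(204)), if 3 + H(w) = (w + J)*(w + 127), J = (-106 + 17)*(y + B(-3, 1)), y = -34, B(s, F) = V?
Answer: √1286215 ≈ 1134.1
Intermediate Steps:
B(s, F) = -8
J = 3738 (J = (-106 + 17)*(-34 - 8) = -89*(-42) = 3738)
H(w) = -3 + (127 + w)*(3738 + w) (H(w) = -3 + (w + 3738)*(w + 127) = -3 + (3738 + w)*(127 + w) = -3 + (127 + w)*(3738 + w))
√(-18584 + H(204)) = √(-18584 + (474723 + 204² + 3865*204)) = √(-18584 + (474723 + 41616 + 788460)) = √(-18584 + 1304799) = √1286215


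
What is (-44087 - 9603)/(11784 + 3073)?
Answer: -53690/14857 ≈ -3.6138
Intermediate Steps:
(-44087 - 9603)/(11784 + 3073) = -53690/14857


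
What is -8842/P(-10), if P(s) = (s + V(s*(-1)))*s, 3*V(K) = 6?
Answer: -4421/40 ≈ -110.53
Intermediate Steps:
V(K) = 2 (V(K) = (⅓)*6 = 2)
P(s) = s*(2 + s) (P(s) = (s + 2)*s = (2 + s)*s = s*(2 + s))
-8842/P(-10) = -8842*(-1/(10*(2 - 10))) = -8842/((-10*(-8))) = -8842/80 = -8842*1/80 = -4421/40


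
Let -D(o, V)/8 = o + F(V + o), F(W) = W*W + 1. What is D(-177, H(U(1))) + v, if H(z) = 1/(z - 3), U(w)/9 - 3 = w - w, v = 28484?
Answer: -15884785/72 ≈ -2.2062e+5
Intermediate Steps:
U(w) = 27 (U(w) = 27 + 9*(w - w) = 27 + 9*0 = 27 + 0 = 27)
F(W) = 1 + W² (F(W) = W² + 1 = 1 + W²)
H(z) = 1/(-3 + z)
D(o, V) = -8 - 8*o - 8*(V + o)² (D(o, V) = -8*(o + (1 + (V + o)²)) = -8*(1 + o + (V + o)²) = -8 - 8*o - 8*(V + o)²)
D(-177, H(U(1))) + v = (-8 - 8*(-177) - 8*(1/(-3 + 27) - 177)²) + 28484 = (-8 + 1416 - 8*(1/24 - 177)²) + 28484 = (-8 + 1416 - 8*(-4247/24)²) + 28484 = (-8 + 1416 - 8*18037009/576) + 28484 = (-8 + 1416 - 18037009/72) + 28484 = -17935633/72 + 28484 = -15884785/72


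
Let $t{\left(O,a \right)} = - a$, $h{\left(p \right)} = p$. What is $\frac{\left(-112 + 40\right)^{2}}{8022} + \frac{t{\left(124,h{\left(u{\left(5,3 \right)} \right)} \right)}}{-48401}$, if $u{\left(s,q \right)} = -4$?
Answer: $\frac{41813116}{64712137} \approx 0.64614$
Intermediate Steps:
$\frac{\left(-112 + 40\right)^{2}}{8022} + \frac{t{\left(124,h{\left(u{\left(5,3 \right)} \right)} \right)}}{-48401} = \frac{\left(-112 + 40\right)^{2}}{8022} + \frac{\left(-1\right) \left(-4\right)}{-48401} = \left(-72\right)^{2} \cdot \frac{1}{8022} + 4 \left(- \frac{1}{48401}\right) = 5184 \cdot \frac{1}{8022} - \frac{4}{48401} = \frac{864}{1337} - \frac{4}{48401} = \frac{41813116}{64712137}$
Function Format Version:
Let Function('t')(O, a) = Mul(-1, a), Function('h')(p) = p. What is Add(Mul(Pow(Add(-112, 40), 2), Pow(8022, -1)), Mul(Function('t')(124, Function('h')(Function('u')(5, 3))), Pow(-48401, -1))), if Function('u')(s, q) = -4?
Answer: Rational(41813116, 64712137) ≈ 0.64614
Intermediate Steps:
Add(Mul(Pow(Add(-112, 40), 2), Pow(8022, -1)), Mul(Function('t')(124, Function('h')(Function('u')(5, 3))), Pow(-48401, -1))) = Add(Mul(Pow(Add(-112, 40), 2), Pow(8022, -1)), Mul(Mul(-1, -4), Pow(-48401, -1))) = Add(Mul(Pow(-72, 2), Rational(1, 8022)), Mul(4, Rational(-1, 48401))) = Add(Mul(5184, Rational(1, 8022)), Rational(-4, 48401)) = Add(Rational(864, 1337), Rational(-4, 48401)) = Rational(41813116, 64712137)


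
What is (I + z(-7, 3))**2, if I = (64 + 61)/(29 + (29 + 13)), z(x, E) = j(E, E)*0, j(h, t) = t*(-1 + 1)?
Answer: 15625/5041 ≈ 3.0996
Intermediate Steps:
j(h, t) = 0 (j(h, t) = t*0 = 0)
z(x, E) = 0 (z(x, E) = 0*0 = 0)
I = 125/71 (I = 125/(29 + 42) = 125/71 ≈ 1.7606)
(I + z(-7, 3))**2 = (125/71 + 0)**2 = (125/71)**2 = 15625/5041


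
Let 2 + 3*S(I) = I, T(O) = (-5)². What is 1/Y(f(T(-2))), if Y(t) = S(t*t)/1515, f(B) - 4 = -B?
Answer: 4545/439 ≈ 10.353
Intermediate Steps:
T(O) = 25
S(I) = -⅔ + I/3
f(B) = 4 - B
Y(t) = -2/4545 + t²/4545 (Y(t) = (-⅔ + (t*t)/3)/1515 = (-⅔ + t²/3)*(1/1515) = -2/4545 + t²/4545)
1/Y(f(T(-2))) = 1/(-2/4545 + (4 - 1*25)²/4545) = 1/(-2/4545 + (4 - 25)²/4545) = 1/(-2/4545 + (1/4545)*(-21)²) = 1/(-2/4545 + (1/4545)*441) = 1/(-2/4545 + 49/505) = 1/(439/4545) = 4545/439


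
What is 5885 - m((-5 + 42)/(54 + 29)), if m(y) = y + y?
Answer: 488381/83 ≈ 5884.1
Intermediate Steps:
m(y) = 2*y
5885 - m((-5 + 42)/(54 + 29)) = 5885 - 2*(-5 + 42)/(54 + 29) = 5885 - 2*37/83 = 5885 - 1*74/83 = 5885 - 74/83 = 488381/83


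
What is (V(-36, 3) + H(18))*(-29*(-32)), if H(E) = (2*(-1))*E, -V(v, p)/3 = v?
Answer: 66816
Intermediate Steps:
V(v, p) = -3*v
H(E) = -2*E
(V(-36, 3) + H(18))*(-29*(-32)) = (-3*(-36) - 2*18)*(-29*(-32)) = (108 - 36)*928 = 72*928 = 66816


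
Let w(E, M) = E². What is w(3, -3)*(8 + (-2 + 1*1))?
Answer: 63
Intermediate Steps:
w(3, -3)*(8 + (-2 + 1*1)) = 3²*(8 + (-2 + 1*1)) = 9*(8 + (-2 + 1)) = 9*(8 - 1) = 9*7 = 63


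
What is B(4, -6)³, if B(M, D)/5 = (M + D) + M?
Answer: 1000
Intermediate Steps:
B(M, D) = 5*D + 10*M (B(M, D) = 5*((M + D) + M) = 5*((D + M) + M) = 5*(D + 2*M) = 5*D + 10*M)
B(4, -6)³ = (5*(-6) + 10*4)³ = (-30 + 40)³ = 10³ = 1000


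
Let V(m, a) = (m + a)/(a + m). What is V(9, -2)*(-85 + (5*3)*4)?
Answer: -25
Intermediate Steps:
V(m, a) = 1 (V(m, a) = (a + m)/(a + m) = 1)
V(9, -2)*(-85 + (5*3)*4) = 1*(-85 + (5*3)*4) = 1*(-85 + 15*4) = 1*(-85 + 60) = 1*(-25) = -25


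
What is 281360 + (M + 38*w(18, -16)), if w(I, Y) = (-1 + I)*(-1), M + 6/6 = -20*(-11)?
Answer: 280933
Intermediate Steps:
M = 219 (M = -1 - 20*(-11) = -1 + 220 = 219)
w(I, Y) = 1 - I
281360 + (M + 38*w(18, -16)) = 281360 + (219 + 38*(1 - 1*18)) = 281360 + (219 + 38*(1 - 18)) = 281360 + (219 + 38*(-17)) = 281360 + (219 - 646) = 281360 - 427 = 280933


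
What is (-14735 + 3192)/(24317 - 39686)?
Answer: 11543/15369 ≈ 0.75106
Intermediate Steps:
(-14735 + 3192)/(24317 - 39686) = -11543/(-15369) = -11543*(-1/15369) = 11543/15369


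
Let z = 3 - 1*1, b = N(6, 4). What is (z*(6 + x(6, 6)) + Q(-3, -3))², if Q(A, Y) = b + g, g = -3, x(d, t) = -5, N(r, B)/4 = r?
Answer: 529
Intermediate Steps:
N(r, B) = 4*r
b = 24 (b = 4*6 = 24)
Q(A, Y) = 21 (Q(A, Y) = 24 - 3 = 21)
z = 2 (z = 3 - 1 = 2)
(z*(6 + x(6, 6)) + Q(-3, -3))² = (2*(6 - 5) + 21)² = (2*1 + 21)² = (2 + 21)² = 23² = 529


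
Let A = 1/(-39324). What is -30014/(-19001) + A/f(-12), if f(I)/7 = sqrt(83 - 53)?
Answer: 30014/19001 - sqrt(30)/8258040 ≈ 1.5796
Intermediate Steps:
A = -1/39324 ≈ -2.5430e-5
f(I) = 7*sqrt(30) (f(I) = 7*sqrt(83 - 53) = 7*sqrt(30))
-30014/(-19001) + A/f(-12) = -30014/(-19001) - sqrt(30)/210/39324 = -30014*(-1/19001) - sqrt(30)/8258040 = 30014/19001 - sqrt(30)/8258040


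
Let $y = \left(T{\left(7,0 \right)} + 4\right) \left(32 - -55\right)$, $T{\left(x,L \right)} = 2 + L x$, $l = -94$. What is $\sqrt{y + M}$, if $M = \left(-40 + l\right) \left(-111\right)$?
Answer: $2 \sqrt{3849} \approx 124.08$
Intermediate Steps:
$M = 14874$ ($M = \left(-40 - 94\right) \left(-111\right) = \left(-134\right) \left(-111\right) = 14874$)
$y = 522$ ($y = \left(\left(2 + 0 \cdot 7\right) + 4\right) \left(32 - -55\right) = \left(\left(2 + 0\right) + 4\right) \left(32 + 55\right) = \left(2 + 4\right) 87 = 6 \cdot 87 = 522$)
$\sqrt{y + M} = \sqrt{522 + 14874} = \sqrt{15396} = 2 \sqrt{3849}$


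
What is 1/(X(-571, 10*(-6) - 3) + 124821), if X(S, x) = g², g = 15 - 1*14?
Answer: 1/124822 ≈ 8.0114e-6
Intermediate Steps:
g = 1 (g = 15 - 14 = 1)
X(S, x) = 1 (X(S, x) = 1² = 1)
1/(X(-571, 10*(-6) - 3) + 124821) = 1/(1 + 124821) = 1/124822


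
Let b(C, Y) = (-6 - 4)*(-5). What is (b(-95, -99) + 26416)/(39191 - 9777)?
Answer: 1203/1337 ≈ 0.89978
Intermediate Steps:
b(C, Y) = 50 (b(C, Y) = -10*(-5) = 50)
(b(-95, -99) + 26416)/(39191 - 9777) = (50 + 26416)/(39191 - 9777) = 26466/29414 = 26466*(1/29414) = 1203/1337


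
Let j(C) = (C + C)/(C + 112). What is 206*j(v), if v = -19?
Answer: -7828/93 ≈ -84.172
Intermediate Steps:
j(C) = 2*C/(112 + C) (j(C) = (2*C)/(112 + C) = 2*C/(112 + C))
206*j(v) = 206*(2*(-19)/(112 - 19)) = 206*(2*(-19)/93) = 206*(2*(-19)*(1/93)) = 206*(-38/93) = -7828/93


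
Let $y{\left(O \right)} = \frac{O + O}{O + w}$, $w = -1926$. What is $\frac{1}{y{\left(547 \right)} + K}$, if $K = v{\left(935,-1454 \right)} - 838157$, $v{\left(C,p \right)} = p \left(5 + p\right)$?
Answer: $\frac{1379}{1749521037} \approx 7.8822 \cdot 10^{-7}$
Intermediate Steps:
$y{\left(O \right)} = \frac{2 O}{-1926 + O}$ ($y{\left(O \right)} = \frac{O + O}{O - 1926} = \frac{2 O}{-1926 + O}$)
$K = 1268689$ ($K = - 1454 \left(5 - 1454\right) - 838157 = \left(-1454\right) \left(-1449\right) - 838157 = 2106846 - 838157 = 1268689$)
$\frac{1}{y{\left(547 \right)} + K} = \frac{1}{2 \cdot 547 \frac{1}{-1926 + 547} + 1268689} = \frac{1}{2 \cdot 547 \frac{1}{-1379} + 1268689} = \frac{1}{2 \cdot 547 \left(- \frac{1}{1379}\right) + 1268689} = \frac{1}{- \frac{1094}{1379} + 1268689} = \frac{1}{\frac{1749521037}{1379}} = \frac{1379}{1749521037}$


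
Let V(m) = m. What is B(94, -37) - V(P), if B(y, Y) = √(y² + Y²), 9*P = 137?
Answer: -137/9 + √10205 ≈ 85.798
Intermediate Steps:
P = 137/9 (P = (⅑)*137 = 137/9 ≈ 15.222)
B(y, Y) = √(Y² + y²)
B(94, -37) - V(P) = √((-37)² + 94²) - 1*137/9 = √(1369 + 8836) - 137/9 = √10205 - 137/9 = -137/9 + √10205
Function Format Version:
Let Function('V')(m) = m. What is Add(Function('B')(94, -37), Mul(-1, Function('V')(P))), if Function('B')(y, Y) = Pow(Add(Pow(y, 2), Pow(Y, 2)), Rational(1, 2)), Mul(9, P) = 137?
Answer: Add(Rational(-137, 9), Pow(10205, Rational(1, 2))) ≈ 85.798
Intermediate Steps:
P = Rational(137, 9) (P = Mul(Rational(1, 9), 137) = Rational(137, 9) ≈ 15.222)
Function('B')(y, Y) = Pow(Add(Pow(Y, 2), Pow(y, 2)), Rational(1, 2))
Add(Function('B')(94, -37), Mul(-1, Function('V')(P))) = Add(Pow(Add(Pow(-37, 2), Pow(94, 2)), Rational(1, 2)), Mul(-1, Rational(137, 9))) = Add(Pow(Add(1369, 8836), Rational(1, 2)), Rational(-137, 9)) = Add(Pow(10205, Rational(1, 2)), Rational(-137, 9)) = Add(Rational(-137, 9), Pow(10205, Rational(1, 2)))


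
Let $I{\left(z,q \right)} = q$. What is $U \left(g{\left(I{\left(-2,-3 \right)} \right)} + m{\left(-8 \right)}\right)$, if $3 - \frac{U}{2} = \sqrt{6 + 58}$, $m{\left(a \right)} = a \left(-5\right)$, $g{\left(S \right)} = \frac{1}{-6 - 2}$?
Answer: $- \frac{1595}{4} \approx -398.75$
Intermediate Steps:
$g{\left(S \right)} = - \frac{1}{8}$ ($g{\left(S \right)} = \frac{1}{-8} = - \frac{1}{8}$)
$m{\left(a \right)} = - 5 a$
$U = -10$ ($U = 6 - 2 \sqrt{6 + 58} = 6 - 2 \sqrt{64} = 6 - 16 = -10$)
$U \left(g{\left(I{\left(-2,-3 \right)} \right)} + m{\left(-8 \right)}\right) = - 10 \left(- \frac{1}{8} - -40\right) = - 10 \left(- \frac{1}{8} + 40\right) = \left(-10\right) \frac{319}{8} = - \frac{1595}{4}$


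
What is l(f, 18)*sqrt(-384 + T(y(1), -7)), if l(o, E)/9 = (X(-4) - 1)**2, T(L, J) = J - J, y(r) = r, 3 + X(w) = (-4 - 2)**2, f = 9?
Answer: 73728*I*sqrt(6) ≈ 1.806e+5*I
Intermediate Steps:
X(w) = 33 (X(w) = -3 + (-4 - 2)**2 = -3 + (-6)**2 = -3 + 36 = 33)
T(L, J) = 0
l(o, E) = 9216 (l(o, E) = 9*(33 - 1)**2 = 9*32**2 = 9*1024 = 9216)
l(f, 18)*sqrt(-384 + T(y(1), -7)) = 9216*sqrt(-384 + 0) = 9216*sqrt(-384) = 9216*(8*I*sqrt(6)) = 73728*I*sqrt(6)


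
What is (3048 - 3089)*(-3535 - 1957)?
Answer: 225172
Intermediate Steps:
(3048 - 3089)*(-3535 - 1957) = -41*(-5492) = 225172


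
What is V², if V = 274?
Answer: 75076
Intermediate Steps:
V² = 274² = 75076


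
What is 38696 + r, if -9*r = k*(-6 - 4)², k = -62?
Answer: 354464/9 ≈ 39385.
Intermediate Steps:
r = 6200/9 (r = -(-62)*(-6 - 4)²/9 = -(-62)*(-10)²/9 = -(-62)*100/9 = -⅑*(-6200) = 6200/9 ≈ 688.89)
38696 + r = 38696 + 6200/9 = 354464/9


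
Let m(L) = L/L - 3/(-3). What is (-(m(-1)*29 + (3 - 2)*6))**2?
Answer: 4096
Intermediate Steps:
m(L) = 2 (m(L) = 1 - 3*(-1/3) = 1 + 1 = 2)
(-(m(-1)*29 + (3 - 2)*6))**2 = (-(2*29 + (3 - 2)*6))**2 = (-(58 + 1*6))**2 = (-(58 + 6))**2 = (-1*64)**2 = (-64)**2 = 4096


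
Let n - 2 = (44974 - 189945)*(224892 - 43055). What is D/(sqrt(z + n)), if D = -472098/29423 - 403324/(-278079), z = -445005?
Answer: 11941353769*I*sqrt(26361536730)/21568794287160895641 ≈ 8.989e-5*I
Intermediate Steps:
D = -119413537690/8181918417 (D = -472098*1/29423 - 403324*(-1/278079) = -472098/29423 + 403324/278079 = -119413537690/8181918417 ≈ -14.595)
n = -26361091725 (n = 2 + (44974 - 189945)*(224892 - 43055) = 2 - 144971*181837 = 2 - 26361091727 = -26361091725)
D/(sqrt(z + n)) = -119413537690/(8181918417*sqrt(-445005 - 26361091725)) = -119413537690*(-I*sqrt(26361536730)/26361536730)/8181918417 = -(-11941353769)*I*sqrt(26361536730)/21568794287160895641 = 11941353769*I*sqrt(26361536730)/21568794287160895641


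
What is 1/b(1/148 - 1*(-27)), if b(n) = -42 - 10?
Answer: -1/52 ≈ -0.019231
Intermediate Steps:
b(n) = -52
1/b(1/148 - 1*(-27)) = 1/(-52) = -1/52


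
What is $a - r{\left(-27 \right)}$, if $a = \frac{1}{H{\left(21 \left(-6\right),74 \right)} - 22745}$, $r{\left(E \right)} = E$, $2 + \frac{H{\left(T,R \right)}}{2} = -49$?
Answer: $\frac{616868}{22847} \approx 27.0$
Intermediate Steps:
$H{\left(T,R \right)} = -102$ ($H{\left(T,R \right)} = -4 + 2 \left(-49\right) = -4 - 98 = -102$)
$a = - \frac{1}{22847}$ ($a = \frac{1}{-102 - 22745} = \frac{1}{-22847} = - \frac{1}{22847} \approx -4.3769 \cdot 10^{-5}$)
$a - r{\left(-27 \right)} = - \frac{1}{22847} - -27 = - \frac{1}{22847} + 27 = \frac{616868}{22847}$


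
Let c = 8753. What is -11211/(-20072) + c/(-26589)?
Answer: 122399063/533694408 ≈ 0.22934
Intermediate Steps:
-11211/(-20072) + c/(-26589) = -11211/(-20072) + 8753/(-26589) = -11211*(-1/20072) + 8753*(-1/26589) = 11211/20072 - 8753/26589 = 122399063/533694408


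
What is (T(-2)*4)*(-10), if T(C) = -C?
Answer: -80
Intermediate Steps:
(T(-2)*4)*(-10) = (-1*(-2)*4)*(-10) = (2*4)*(-10) = 8*(-10) = -80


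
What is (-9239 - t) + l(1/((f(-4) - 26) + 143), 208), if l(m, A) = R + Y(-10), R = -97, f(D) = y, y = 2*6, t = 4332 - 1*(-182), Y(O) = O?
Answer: -13860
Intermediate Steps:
t = 4514 (t = 4332 + 182 = 4514)
y = 12
f(D) = 12
l(m, A) = -107 (l(m, A) = -97 - 10 = -107)
(-9239 - t) + l(1/((f(-4) - 26) + 143), 208) = (-9239 - 1*4514) - 107 = (-9239 - 4514) - 107 = -13753 - 107 = -13860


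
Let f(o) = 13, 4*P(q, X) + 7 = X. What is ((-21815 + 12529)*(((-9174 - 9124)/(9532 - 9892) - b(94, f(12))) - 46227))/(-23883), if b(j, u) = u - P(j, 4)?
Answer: -19301382799/1074735 ≈ -17959.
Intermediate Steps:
P(q, X) = -7/4 + X/4
b(j, u) = ¾ + u (b(j, u) = u - (-7/4 + (¼)*4) = u - (-7/4 + 1) = u - 1*(-¾) = u + ¾ = ¾ + u)
((-21815 + 12529)*(((-9174 - 9124)/(9532 - 9892) - b(94, f(12))) - 46227))/(-23883) = ((-21815 + 12529)*(((-9174 - 9124)/(9532 - 9892) - (¾ + 13)) - 46227))/(-23883) = -9286*((-18298/(-360) - 1*55/4) - 46227)*(-1/23883) = -9286*((-18298*(-1/360) - 55/4) - 46227)*(-1/23883) = -9286*((9149/180 - 55/4) - 46227)*(-1/23883) = -9286*(3337/90 - 46227)*(-1/23883) = -9286*(-4157093/90)*(-1/23883) = (19301382799/45)*(-1/23883) = -19301382799/1074735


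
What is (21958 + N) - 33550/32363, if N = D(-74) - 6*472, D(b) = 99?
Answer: 622145125/32363 ≈ 19224.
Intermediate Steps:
N = -2733 (N = 99 - 6*472 = 99 - 2832 = -2733)
(21958 + N) - 33550/32363 = (21958 - 2733) - 33550/32363 = 19225 - 33550*1/32363 = 19225 - 33550/32363 = 622145125/32363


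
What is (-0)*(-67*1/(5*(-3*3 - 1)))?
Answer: 0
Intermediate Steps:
(-0)*(-67*1/(5*(-3*3 - 1))) = (-40*0)*(-67*1/(5*(-9 - 1))) = 0*(-67/(5*(-10))) = 0*(-67/(-50)) = 0*(-67*(-1/50)) = 0*(67/50) = 0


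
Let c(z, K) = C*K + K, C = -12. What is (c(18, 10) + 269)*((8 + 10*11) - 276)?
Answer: -25122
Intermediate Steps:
c(z, K) = -11*K (c(z, K) = -12*K + K = -11*K)
(c(18, 10) + 269)*((8 + 10*11) - 276) = (-11*10 + 269)*((8 + 10*11) - 276) = (-110 + 269)*((8 + 110) - 276) = 159*(118 - 276) = 159*(-158) = -25122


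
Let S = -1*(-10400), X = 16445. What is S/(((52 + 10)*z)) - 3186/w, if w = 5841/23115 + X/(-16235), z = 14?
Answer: 8673019711735/2063652206 ≈ 4202.8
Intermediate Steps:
w = -19019836/25018135 (w = 5841/23115 + 16445/(-16235) = 5841*(1/23115) + 16445*(-1/16235) = 1947/7705 - 3289/3247 = -19019836/25018135 ≈ -0.76024)
S = 10400
S/(((52 + 10)*z)) - 3186/w = 10400/(((52 + 10)*14)) - 3186/(-19019836/25018135) = 10400/((62*14)) - 3186*(-25018135/19019836) = 10400/868 + 39853889055/9509918 = 10400*(1/868) + 39853889055/9509918 = 2600/217 + 39853889055/9509918 = 8673019711735/2063652206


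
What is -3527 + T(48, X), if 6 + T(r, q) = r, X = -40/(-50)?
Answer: -3485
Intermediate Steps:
X = ⅘ (X = -40*(-1/50) = ⅘ ≈ 0.80000)
T(r, q) = -6 + r
-3527 + T(48, X) = -3527 + (-6 + 48) = -3527 + 42 = -3485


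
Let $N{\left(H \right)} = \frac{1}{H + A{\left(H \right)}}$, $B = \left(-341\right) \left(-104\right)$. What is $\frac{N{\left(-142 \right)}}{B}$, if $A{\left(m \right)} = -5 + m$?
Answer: $- \frac{1}{10249096} \approx -9.757 \cdot 10^{-8}$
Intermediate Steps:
$B = 35464$
$N{\left(H \right)} = \frac{1}{-5 + 2 H}$ ($N{\left(H \right)} = \frac{1}{H + \left(-5 + H\right)} = \frac{1}{-5 + 2 H}$)
$\frac{N{\left(-142 \right)}}{B} = \frac{1}{\left(-5 + 2 \left(-142\right)\right) 35464} = \frac{1}{-5 - 284} \cdot \frac{1}{35464} = \frac{1}{-289} \cdot \frac{1}{35464} = \left(- \frac{1}{289}\right) \frac{1}{35464} = - \frac{1}{10249096}$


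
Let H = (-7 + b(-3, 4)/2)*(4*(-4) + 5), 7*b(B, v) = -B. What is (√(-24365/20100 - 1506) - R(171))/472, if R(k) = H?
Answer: -1045/6608 + I*√6089287965/948720 ≈ -0.15814 + 0.082252*I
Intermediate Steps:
b(B, v) = -B/7 (b(B, v) = (-B)/7 = -B/7)
H = 1045/14 (H = (-7 - ⅐*(-3)/2)*(4*(-4) + 5) = (-7 + (3/7)*(½))*(-16 + 5) = (-7 + 3/14)*(-11) = -95/14*(-11) = 1045/14 ≈ 74.643)
R(k) = 1045/14
(√(-24365/20100 - 1506) - R(171))/472 = (√(-24365/20100 - 1506) - 1*1045/14)/472 = (√(-24365*1/20100 - 1506) - 1045/14)*(1/472) = (√(-4873/4020 - 1506) - 1045/14)*(1/472) = (√(-6058993/4020) - 1045/14)*(1/472) = (I*√6089287965/2010 - 1045/14)*(1/472) = (-1045/14 + I*√6089287965/2010)*(1/472) = -1045/6608 + I*√6089287965/948720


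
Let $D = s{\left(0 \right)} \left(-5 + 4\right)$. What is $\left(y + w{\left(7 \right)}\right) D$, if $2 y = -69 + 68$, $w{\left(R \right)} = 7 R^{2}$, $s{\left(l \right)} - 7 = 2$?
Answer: $- \frac{6165}{2} \approx -3082.5$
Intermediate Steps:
$s{\left(l \right)} = 9$ ($s{\left(l \right)} = 7 + 2 = 9$)
$y = - \frac{1}{2}$ ($y = \frac{-69 + 68}{2} = \frac{1}{2} \left(-1\right) = - \frac{1}{2} \approx -0.5$)
$D = -9$ ($D = 9 \left(-5 + 4\right) = 9 \left(-1\right) = -9$)
$\left(y + w{\left(7 \right)}\right) D = \left(- \frac{1}{2} + 7 \cdot 7^{2}\right) \left(-9\right) = \left(- \frac{1}{2} + 7 \cdot 49\right) \left(-9\right) = \left(- \frac{1}{2} + 343\right) \left(-9\right) = \frac{685}{2} \left(-9\right) = - \frac{6165}{2}$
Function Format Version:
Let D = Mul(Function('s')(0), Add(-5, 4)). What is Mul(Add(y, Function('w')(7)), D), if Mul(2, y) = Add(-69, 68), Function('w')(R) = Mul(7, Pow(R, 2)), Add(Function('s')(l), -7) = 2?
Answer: Rational(-6165, 2) ≈ -3082.5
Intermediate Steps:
Function('s')(l) = 9 (Function('s')(l) = Add(7, 2) = 9)
y = Rational(-1, 2) (y = Mul(Rational(1, 2), Add(-69, 68)) = Mul(Rational(1, 2), -1) = Rational(-1, 2) ≈ -0.50000)
D = -9 (D = Mul(9, Add(-5, 4)) = Mul(9, -1) = -9)
Mul(Add(y, Function('w')(7)), D) = Mul(Add(Rational(-1, 2), Mul(7, Pow(7, 2))), -9) = Mul(Add(Rational(-1, 2), Mul(7, 49)), -9) = Mul(Add(Rational(-1, 2), 343), -9) = Mul(Rational(685, 2), -9) = Rational(-6165, 2)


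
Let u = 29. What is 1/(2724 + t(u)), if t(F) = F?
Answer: 1/2753 ≈ 0.00036324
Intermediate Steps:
1/(2724 + t(u)) = 1/(2724 + 29) = 1/2753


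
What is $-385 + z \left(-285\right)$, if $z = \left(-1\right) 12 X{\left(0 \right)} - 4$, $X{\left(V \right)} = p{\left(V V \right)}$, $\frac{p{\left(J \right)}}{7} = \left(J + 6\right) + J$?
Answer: $144395$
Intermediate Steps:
$p{\left(J \right)} = 42 + 14 J$ ($p{\left(J \right)} = 7 \left(\left(J + 6\right) + J\right) = 7 \left(\left(6 + J\right) + J\right) = 7 \left(6 + 2 J\right) = 42 + 14 J$)
$X{\left(V \right)} = 42 + 14 V^{2}$ ($X{\left(V \right)} = 42 + 14 V V = 42 + 14 V^{2}$)
$z = -508$ ($z = \left(-1\right) 12 \left(42 + 14 \cdot 0^{2}\right) - 4 = - 12 \left(42 + 14 \cdot 0\right) - 4 = - 12 \left(42 + 0\right) - 4 = \left(-12\right) 42 - 4 = -504 - 4 = -508$)
$-385 + z \left(-285\right) = -385 - -144780 = -385 + 144780 = 144395$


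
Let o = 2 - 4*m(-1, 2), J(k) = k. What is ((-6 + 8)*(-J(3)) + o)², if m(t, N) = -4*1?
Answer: 144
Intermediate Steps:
m(t, N) = -4
o = 18 (o = 2 - 4*(-4) = 2 + 16 = 18)
((-6 + 8)*(-J(3)) + o)² = ((-6 + 8)*(-1*3) + 18)² = (2*(-3) + 18)² = (-6 + 18)² = 12² = 144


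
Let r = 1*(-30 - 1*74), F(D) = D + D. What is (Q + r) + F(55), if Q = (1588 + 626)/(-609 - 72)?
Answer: 624/227 ≈ 2.7489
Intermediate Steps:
F(D) = 2*D
Q = -738/227 (Q = 2214/(-681) = 2214*(-1/681) = -738/227 ≈ -3.2511)
r = -104 (r = 1*(-30 - 74) = 1*(-104) = -104)
(Q + r) + F(55) = (-738/227 - 104) + 2*55 = -24346/227 + 110 = 624/227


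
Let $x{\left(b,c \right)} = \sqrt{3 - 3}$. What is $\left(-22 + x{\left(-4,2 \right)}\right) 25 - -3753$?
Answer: $3203$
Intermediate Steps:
$x{\left(b,c \right)} = 0$ ($x{\left(b,c \right)} = \sqrt{0} = 0$)
$\left(-22 + x{\left(-4,2 \right)}\right) 25 - -3753 = \left(-22 + 0\right) 25 - -3753 = \left(-22\right) 25 + 3753 = -550 + 3753 = 3203$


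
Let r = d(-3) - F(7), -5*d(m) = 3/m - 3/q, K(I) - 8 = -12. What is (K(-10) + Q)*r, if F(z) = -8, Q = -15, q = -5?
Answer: -3838/25 ≈ -153.52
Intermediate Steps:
K(I) = -4 (K(I) = 8 - 12 = -4)
d(m) = -3/25 - 3/(5*m) (d(m) = -(3/m - 3/(-5))/5 = -(3/m - 3*(-⅕))/5 = -(3/m + ⅗)/5 = -(⅗ + 3/m)/5 = -3/25 - 3/(5*m))
r = 202/25 (r = (3/25)*(-5 - 1*(-3))/(-3) - 1*(-8) = (3/25)*(-⅓)*(-5 + 3) + 8 = (3/25)*(-⅓)*(-2) + 8 = 2/25 + 8 = 202/25 ≈ 8.0800)
(K(-10) + Q)*r = (-4 - 15)*(202/25) = -19*202/25 = -3838/25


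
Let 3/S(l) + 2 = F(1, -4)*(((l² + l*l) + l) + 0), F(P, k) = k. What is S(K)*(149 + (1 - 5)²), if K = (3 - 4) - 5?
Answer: -495/266 ≈ -1.8609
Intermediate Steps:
K = -6 (K = -1 - 5 = -6)
S(l) = 3/(-2 - 8*l² - 4*l) (S(l) = 3/(-2 - 4*(((l² + l*l) + l) + 0)) = 3/(-2 - 4*(((l² + l²) + l) + 0)) = 3/(-2 - 4*((2*l² + l) + 0)) = 3/(-2 - 4*((l + 2*l²) + 0)) = 3/(-2 - 4*(l + 2*l²)) = 3/(-2 + (-8*l² - 4*l)) = 3/(-2 - 8*l² - 4*l))
S(K)*(149 + (1 - 5)²) = (3/(2*(-1 - 4*(-6)² - 2*(-6))))*(149 + (1 - 5)²) = (3/(2*(-1 - 4*36 + 12)))*(149 + (-4)²) = (3/(2*(-1 - 144 + 12)))*(149 + 16) = ((3/2)/(-133))*165 = ((3/2)*(-1/133))*165 = -3/266*165 = -495/266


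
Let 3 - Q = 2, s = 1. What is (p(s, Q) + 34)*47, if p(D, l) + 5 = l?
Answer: 1410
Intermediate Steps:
Q = 1 (Q = 3 - 1*2 = 3 - 2 = 1)
p(D, l) = -5 + l
(p(s, Q) + 34)*47 = ((-5 + 1) + 34)*47 = (-4 + 34)*47 = 30*47 = 1410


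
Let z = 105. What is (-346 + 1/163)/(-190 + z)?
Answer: 56397/13855 ≈ 4.0705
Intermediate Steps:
(-346 + 1/163)/(-190 + z) = (-346 + 1/163)/(-190 + 105) = (-346 + 1/163)/(-85) = -56397/163*(-1/85) = 56397/13855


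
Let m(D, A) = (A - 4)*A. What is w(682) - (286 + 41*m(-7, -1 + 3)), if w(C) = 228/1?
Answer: 106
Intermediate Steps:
w(C) = 228 (w(C) = 228*1 = 228)
m(D, A) = A*(-4 + A) (m(D, A) = (-4 + A)*A = A*(-4 + A))
w(682) - (286 + 41*m(-7, -1 + 3)) = 228 - (286 + 41*((-1 + 3)*(-4 + (-1 + 3)))) = 228 - (286 + 41*(2*(-4 + 2))) = 228 - (286 + 41*(2*(-2))) = 228 - (286 + 41*(-4)) = 228 - (286 - 164) = 228 - 1*122 = 228 - 122 = 106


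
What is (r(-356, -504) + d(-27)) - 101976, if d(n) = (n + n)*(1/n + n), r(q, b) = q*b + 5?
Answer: 78913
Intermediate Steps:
r(q, b) = 5 + b*q (r(q, b) = b*q + 5 = 5 + b*q)
d(n) = 2*n*(n + 1/n) (d(n) = (2*n)*(n + 1/n) = 2*n*(n + 1/n))
(r(-356, -504) + d(-27)) - 101976 = ((5 - 504*(-356)) + (2 + 2*(-27)**2)) - 101976 = ((5 + 179424) + (2 + 2*729)) - 101976 = (179429 + (2 + 1458)) - 101976 = (179429 + 1460) - 101976 = 180889 - 101976 = 78913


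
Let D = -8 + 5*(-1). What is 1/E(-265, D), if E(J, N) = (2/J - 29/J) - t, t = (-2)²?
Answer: -265/1033 ≈ -0.25653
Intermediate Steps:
t = 4
D = -13 (D = -8 - 5 = -13)
E(J, N) = -4 - 27/J (E(J, N) = (2/J - 29/J) - 1*4 = -27/J - 4 = -4 - 27/J)
1/E(-265, D) = 1/(-4 - 27/(-265)) = 1/(-4 - 27*(-1/265)) = 1/(-4 + 27/265) = 1/(-1033/265) = -265/1033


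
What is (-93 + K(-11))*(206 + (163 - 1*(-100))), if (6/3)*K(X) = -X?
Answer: -82075/2 ≈ -41038.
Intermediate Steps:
K(X) = -X/2 (K(X) = (-X)/2 = -X/2)
(-93 + K(-11))*(206 + (163 - 1*(-100))) = (-93 - ½*(-11))*(206 + (163 - 1*(-100))) = (-93 + 11/2)*(206 + (163 + 100)) = -175*(206 + 263)/2 = -175/2*469 = -82075/2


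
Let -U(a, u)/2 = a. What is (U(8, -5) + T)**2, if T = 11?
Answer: 25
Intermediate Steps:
U(a, u) = -2*a
(U(8, -5) + T)**2 = (-2*8 + 11)**2 = (-16 + 11)**2 = (-5)**2 = 25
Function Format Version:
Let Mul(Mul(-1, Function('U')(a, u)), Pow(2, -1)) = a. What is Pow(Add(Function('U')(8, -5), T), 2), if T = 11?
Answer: 25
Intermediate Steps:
Function('U')(a, u) = Mul(-2, a)
Pow(Add(Function('U')(8, -5), T), 2) = Pow(Add(Mul(-2, 8), 11), 2) = Pow(Add(-16, 11), 2) = Pow(-5, 2) = 25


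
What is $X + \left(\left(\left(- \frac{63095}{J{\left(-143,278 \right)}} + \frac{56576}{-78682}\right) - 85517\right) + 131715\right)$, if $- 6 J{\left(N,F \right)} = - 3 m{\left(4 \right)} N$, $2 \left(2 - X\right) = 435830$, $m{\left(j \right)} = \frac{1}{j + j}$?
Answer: $- \frac{926316412409}{5625763} \approx -1.6466 \cdot 10^{5}$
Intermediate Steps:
$m{\left(j \right)} = \frac{1}{2 j}$
$X = -217913$ ($X = 2 - 217915 = -217913$)
$J{\left(N,F \right)} = \frac{N}{16}$ ($J{\left(N,F \right)} = - \frac{- 3 \frac{1}{2 \cdot 4} N}{6} = - \frac{- 3 \cdot \frac{1}{2} \cdot \frac{1}{4} N}{6} = - \frac{\left(-3\right) \frac{1}{8} N}{6} = - \frac{\left(- \frac{3}{8}\right) N}{6} = \frac{N}{16}$)
$X + \left(\left(\left(- \frac{63095}{J{\left(-143,278 \right)}} + \frac{56576}{-78682}\right) - 85517\right) + 131715\right) = -217913 + \left(\left(\left(- \frac{63095}{\frac{1}{16} \left(-143\right)} + \frac{56576}{-78682}\right) - 85517\right) + 131715\right) = -217913 + \left(\left(\left(- \frac{63095}{- \frac{143}{16}} + 56576 \left(- \frac{1}{78682}\right)\right) - 85517\right) + 131715\right) = -217913 + \left(\left(\left(\left(-63095\right) \left(- \frac{16}{143}\right) - \frac{28288}{39341}\right) - 85517\right) + 131715\right) = -217913 + \left(\left(\left(\frac{1009520}{143} - \frac{28288}{39341}\right) - 85517\right) + 131715\right) = -217913 + \left(\left(\frac{39711481136}{5625763} - 85517\right) + 131715\right) = -217913 + \left(- \frac{441386893335}{5625763} + 131715\right) = -217913 + \frac{299610480210}{5625763} = - \frac{926316412409}{5625763}$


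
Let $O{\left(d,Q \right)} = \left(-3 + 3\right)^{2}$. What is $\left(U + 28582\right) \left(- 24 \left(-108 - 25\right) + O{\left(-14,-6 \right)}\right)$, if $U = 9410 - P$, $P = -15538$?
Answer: $170867760$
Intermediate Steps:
$O{\left(d,Q \right)} = 0$ ($O{\left(d,Q \right)} = 0^{2} = 0$)
$U = 24948$ ($U = 9410 - -15538 = 9410 + 15538 = 24948$)
$\left(U + 28582\right) \left(- 24 \left(-108 - 25\right) + O{\left(-14,-6 \right)}\right) = \left(24948 + 28582\right) \left(- 24 \left(-108 - 25\right) + 0\right) = 53530 \left(\left(-24\right) \left(-133\right) + 0\right) = 53530 \left(3192 + 0\right) = 53530 \cdot 3192 = 170867760$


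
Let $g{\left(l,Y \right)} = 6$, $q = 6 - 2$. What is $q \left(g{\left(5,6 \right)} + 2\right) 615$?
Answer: $19680$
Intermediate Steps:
$q = 4$
$q \left(g{\left(5,6 \right)} + 2\right) 615 = 4 \left(6 + 2\right) 615 = 4 \cdot 8 \cdot 615 = 32 \cdot 615 = 19680$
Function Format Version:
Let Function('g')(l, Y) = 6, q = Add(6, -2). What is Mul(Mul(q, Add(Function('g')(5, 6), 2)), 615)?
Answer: 19680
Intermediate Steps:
q = 4
Mul(Mul(q, Add(Function('g')(5, 6), 2)), 615) = Mul(Mul(4, Add(6, 2)), 615) = Mul(Mul(4, 8), 615) = Mul(32, 615) = 19680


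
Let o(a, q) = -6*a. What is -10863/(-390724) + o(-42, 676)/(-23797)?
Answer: 160044363/9298059028 ≈ 0.017213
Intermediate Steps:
-10863/(-390724) + o(-42, 676)/(-23797) = -10863/(-390724) - 6*(-42)/(-23797) = -10863*(-1/390724) + 252*(-1/23797) = 10863/390724 - 252/23797 = 160044363/9298059028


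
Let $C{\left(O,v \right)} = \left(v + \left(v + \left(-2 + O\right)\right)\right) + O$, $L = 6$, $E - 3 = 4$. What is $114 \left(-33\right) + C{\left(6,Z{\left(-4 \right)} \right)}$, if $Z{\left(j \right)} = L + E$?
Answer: $-3726$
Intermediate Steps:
$E = 7$ ($E = 3 + 4 = 7$)
$Z{\left(j \right)} = 13$ ($Z{\left(j \right)} = 6 + 7 = 13$)
$C{\left(O,v \right)} = -2 + 2 O + 2 v$ ($C{\left(O,v \right)} = \left(v + \left(-2 + O + v\right)\right) + O = \left(-2 + O + 2 v\right) + O = -2 + 2 O + 2 v$)
$114 \left(-33\right) + C{\left(6,Z{\left(-4 \right)} \right)} = 114 \left(-33\right) + \left(-2 + 2 \cdot 6 + 2 \cdot 13\right) = -3762 + \left(-2 + 12 + 26\right) = -3762 + 36 = -3726$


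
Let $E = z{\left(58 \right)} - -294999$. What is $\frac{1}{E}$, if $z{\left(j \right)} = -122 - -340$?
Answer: $\frac{1}{295217} \approx 3.3873 \cdot 10^{-6}$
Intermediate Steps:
$z{\left(j \right)} = 218$ ($z{\left(j \right)} = -122 + 340 = 218$)
$E = 295217$ ($E = 218 - -294999 = 218 + 294999 = 295217$)
$\frac{1}{E} = \frac{1}{295217}$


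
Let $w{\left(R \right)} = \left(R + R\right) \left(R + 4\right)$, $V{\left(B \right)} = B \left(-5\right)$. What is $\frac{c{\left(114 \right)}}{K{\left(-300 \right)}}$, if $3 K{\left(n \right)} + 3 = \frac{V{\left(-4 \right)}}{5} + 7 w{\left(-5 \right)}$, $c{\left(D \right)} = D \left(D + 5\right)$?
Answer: $\frac{40698}{71} \approx 573.21$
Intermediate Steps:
$V{\left(B \right)} = - 5 B$
$c{\left(D \right)} = D \left(5 + D\right)$
$w{\left(R \right)} = 2 R \left(4 + R\right)$
$K{\left(n \right)} = \frac{71}{3}$ ($K{\left(n \right)} = -1 + \frac{\frac{\left(-5\right) \left(-4\right)}{5} + 7 \cdot 2 \left(-5\right) \left(4 - 5\right)}{3} = -1 + \frac{20 \cdot \frac{1}{5} + 7 \cdot 2 \left(-5\right) \left(-1\right)}{3} = -1 + \frac{4 + 7 \cdot 10}{3} = -1 + \frac{4 + 70}{3} = -1 + \frac{1}{3} \cdot 74 = -1 + \frac{74}{3} = \frac{71}{3}$)
$\frac{c{\left(114 \right)}}{K{\left(-300 \right)}} = \frac{114 \left(5 + 114\right)}{\frac{71}{3}} = 114 \cdot 119 \cdot \frac{3}{71} = 13566 \cdot \frac{3}{71} = \frac{40698}{71}$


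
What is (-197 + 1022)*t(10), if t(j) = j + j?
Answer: 16500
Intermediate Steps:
t(j) = 2*j
(-197 + 1022)*t(10) = (-197 + 1022)*(2*10) = 825*20 = 16500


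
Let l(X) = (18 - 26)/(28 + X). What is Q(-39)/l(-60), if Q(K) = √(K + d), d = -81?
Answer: 8*I*√30 ≈ 43.818*I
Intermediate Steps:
Q(K) = √(-81 + K) (Q(K) = √(K - 81) = √(-81 + K))
l(X) = -8/(28 + X)
Q(-39)/l(-60) = √(-81 - 39)/((-8/(28 - 60))) = √(-120)/((-8/(-32))) = (2*I*√30)/((-8*(-1/32))) = (2*I*√30)/(¼) = (2*I*√30)*4 = 8*I*√30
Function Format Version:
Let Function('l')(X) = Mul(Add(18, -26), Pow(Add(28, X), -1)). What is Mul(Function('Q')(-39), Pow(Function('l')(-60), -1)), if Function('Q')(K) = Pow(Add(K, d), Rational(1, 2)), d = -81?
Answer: Mul(8, I, Pow(30, Rational(1, 2))) ≈ Mul(43.818, I)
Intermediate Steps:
Function('Q')(K) = Pow(Add(-81, K), Rational(1, 2)) (Function('Q')(K) = Pow(Add(K, -81), Rational(1, 2)) = Pow(Add(-81, K), Rational(1, 2)))
Function('l')(X) = Mul(-8, Pow(Add(28, X), -1))
Mul(Function('Q')(-39), Pow(Function('l')(-60), -1)) = Mul(Pow(Add(-81, -39), Rational(1, 2)), Pow(Mul(-8, Pow(Add(28, -60), -1)), -1)) = Mul(Pow(-120, Rational(1, 2)), Pow(Mul(-8, Pow(-32, -1)), -1)) = Mul(Mul(2, I, Pow(30, Rational(1, 2))), Pow(Mul(-8, Rational(-1, 32)), -1)) = Mul(Mul(2, I, Pow(30, Rational(1, 2))), Pow(Rational(1, 4), -1)) = Mul(Mul(2, I, Pow(30, Rational(1, 2))), 4) = Mul(8, I, Pow(30, Rational(1, 2)))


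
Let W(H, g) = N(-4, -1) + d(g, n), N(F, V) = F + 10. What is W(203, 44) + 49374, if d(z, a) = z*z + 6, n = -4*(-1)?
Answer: 51322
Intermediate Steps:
N(F, V) = 10 + F
n = 4
d(z, a) = 6 + z² (d(z, a) = z² + 6 = 6 + z²)
W(H, g) = 12 + g² (W(H, g) = (10 - 4) + (6 + g²) = 6 + (6 + g²) = 12 + g²)
W(203, 44) + 49374 = (12 + 44²) + 49374 = (12 + 1936) + 49374 = 1948 + 49374 = 51322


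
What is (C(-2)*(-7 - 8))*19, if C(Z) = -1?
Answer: 285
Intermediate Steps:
(C(-2)*(-7 - 8))*19 = -(-7 - 8)*19 = -1*(-15)*19 = 15*19 = 285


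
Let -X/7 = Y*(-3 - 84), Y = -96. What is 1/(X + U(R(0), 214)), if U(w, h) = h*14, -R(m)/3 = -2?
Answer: -1/55468 ≈ -1.8028e-5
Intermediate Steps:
R(m) = 6 (R(m) = -3*(-2) = 6)
U(w, h) = 14*h
X = -58464 (X = -(-672)*(-3 - 84) = -(-672)*(-87) = -7*8352 = -58464)
1/(X + U(R(0), 214)) = 1/(-58464 + 14*214) = 1/(-58464 + 2996) = 1/(-55468) = -1/55468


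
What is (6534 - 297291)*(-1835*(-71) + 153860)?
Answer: -82617147765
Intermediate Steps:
(6534 - 297291)*(-1835*(-71) + 153860) = -290757*(130285 + 153860) = -290757*284145 = -82617147765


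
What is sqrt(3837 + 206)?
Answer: sqrt(4043) ≈ 63.585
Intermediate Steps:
sqrt(3837 + 206) = sqrt(4043)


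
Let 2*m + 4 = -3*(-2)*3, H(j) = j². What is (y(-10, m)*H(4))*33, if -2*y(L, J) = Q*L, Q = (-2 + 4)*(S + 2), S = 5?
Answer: 36960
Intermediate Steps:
Q = 14 (Q = (-2 + 4)*(5 + 2) = 2*7 = 14)
m = 7 (m = -2 + (-3*(-2)*3)/2 = -2 + (6*3)/2 = -2 + (½)*18 = -2 + 9 = 7)
y(L, J) = -7*L
(y(-10, m)*H(4))*33 = (-7*(-10)*4²)*33 = (70*16)*33 = 1120*33 = 36960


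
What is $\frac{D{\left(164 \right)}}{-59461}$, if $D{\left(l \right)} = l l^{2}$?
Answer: $- \frac{4410944}{59461} \approx -74.182$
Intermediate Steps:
$D{\left(l \right)} = l^{3}$
$\frac{D{\left(164 \right)}}{-59461} = \frac{164^{3}}{-59461} = 4410944 \left(- \frac{1}{59461}\right) = - \frac{4410944}{59461}$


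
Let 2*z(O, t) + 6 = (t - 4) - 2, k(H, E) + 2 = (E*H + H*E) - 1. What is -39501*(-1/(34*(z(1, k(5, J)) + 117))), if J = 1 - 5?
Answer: 39501/3043 ≈ 12.981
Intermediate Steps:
J = -4
k(H, E) = -3 + 2*E*H (k(H, E) = -2 + ((E*H + H*E) - 1) = -2 + ((E*H + E*H) - 1) = -2 + (2*E*H - 1) = -2 + (-1 + 2*E*H) = -3 + 2*E*H)
z(O, t) = -6 + t/2 (z(O, t) = -3 + ((t - 4) - 2)/2 = -3 + ((-4 + t) - 2)/2 = -3 + (-6 + t)/2 = -3 + (-3 + t/2) = -6 + t/2)
-39501*(-1/(34*(z(1, k(5, J)) + 117))) = -39501*(-1/(34*((-6 + (-3 + 2*(-4)*5)/2) + 117))) = -39501*(-1/(34*((-6 + (-3 - 40)/2) + 117))) = -39501*(-1/(34*((-6 + (½)*(-43)) + 117))) = -39501*(-1/(34*((-6 - 43/2) + 117))) = -39501*(-1/(34*(-55/2 + 117))) = -39501/((179/2)*(-34)) = -39501/(-3043) = -39501*(-1/3043) = 39501/3043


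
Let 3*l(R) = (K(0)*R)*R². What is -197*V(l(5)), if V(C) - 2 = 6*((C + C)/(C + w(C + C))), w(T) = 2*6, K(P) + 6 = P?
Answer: -342386/119 ≈ -2877.2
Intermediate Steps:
K(P) = -6 + P
w(T) = 12
l(R) = -2*R³ (l(R) = (((-6 + 0)*R)*R²)/3 = ((-6*R)*R²)/3 = (-6*R³)/3 = -2*R³)
V(C) = 2 + 12*C/(12 + C) (V(C) = 2 + 6*((C + C)/(C + 12)) = 2 + 6*((2*C)/(12 + C)) = 2 + 6*(2*C/(12 + C)) = 2 + 12*C/(12 + C))
-197*V(l(5)) = -394*(12 + 7*(-2*5³))/(12 - 2*5³) = -394*(12 + 7*(-2*125))/(12 - 2*125) = -394*(12 + 7*(-250))/(12 - 250) = -394*(12 - 1750)/(-238) = -394*(-1)*(-1738)/238 = -197*1738/119 = -342386/119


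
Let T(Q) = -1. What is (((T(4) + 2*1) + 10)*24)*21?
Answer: 5544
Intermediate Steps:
(((T(4) + 2*1) + 10)*24)*21 = (((-1 + 2*1) + 10)*24)*21 = (((-1 + 2) + 10)*24)*21 = ((1 + 10)*24)*21 = (11*24)*21 = 264*21 = 5544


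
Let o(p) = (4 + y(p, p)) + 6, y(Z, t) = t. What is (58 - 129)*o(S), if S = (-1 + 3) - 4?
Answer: -568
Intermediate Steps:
S = -2 (S = 2 - 4 = -2)
o(p) = 10 + p (o(p) = (4 + p) + 6 = 10 + p)
(58 - 129)*o(S) = (58 - 129)*(10 - 2) = -71*8 = -568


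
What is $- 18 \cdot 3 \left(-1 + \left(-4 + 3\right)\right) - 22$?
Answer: $86$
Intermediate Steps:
$- 18 \cdot 3 \left(-1 + \left(-4 + 3\right)\right) - 22 = - 18 \cdot 3 \left(-1 - 1\right) - 22 = - 18 \cdot 3 \left(-2\right) - 22 = \left(-18\right) \left(-6\right) - 22 = 108 - 22 = 86$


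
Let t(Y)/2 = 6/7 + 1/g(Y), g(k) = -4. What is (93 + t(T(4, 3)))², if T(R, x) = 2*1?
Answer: 1739761/196 ≈ 8876.3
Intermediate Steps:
T(R, x) = 2
t(Y) = 17/14 (t(Y) = 2*(6/7 + 1/(-4)) = 2*(6*(⅐) + 1*(-¼)) = 2*(6/7 - ¼) = 2*(17/28) = 17/14)
(93 + t(T(4, 3)))² = (93 + 17/14)² = (1319/14)² = 1739761/196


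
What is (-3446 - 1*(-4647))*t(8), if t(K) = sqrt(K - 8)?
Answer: 0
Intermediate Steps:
t(K) = sqrt(-8 + K)
(-3446 - 1*(-4647))*t(8) = (-3446 - 1*(-4647))*sqrt(-8 + 8) = (-3446 + 4647)*sqrt(0) = 1201*0 = 0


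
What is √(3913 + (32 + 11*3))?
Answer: 3*√442 ≈ 63.071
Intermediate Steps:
√(3913 + (32 + 11*3)) = √(3913 + (32 + 33)) = √(3913 + 65) = √3978 = 3*√442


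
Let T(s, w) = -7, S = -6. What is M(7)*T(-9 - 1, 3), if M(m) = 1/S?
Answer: 7/6 ≈ 1.1667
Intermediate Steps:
M(m) = -⅙ (M(m) = 1/(-6) = -⅙)
M(7)*T(-9 - 1, 3) = -⅙*(-7) = 7/6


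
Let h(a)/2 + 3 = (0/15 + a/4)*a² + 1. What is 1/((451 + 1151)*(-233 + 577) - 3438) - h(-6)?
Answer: 61336801/547650 ≈ 112.00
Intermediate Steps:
h(a) = -4 + a³/2 (h(a) = -6 + 2*((0/15 + a/4)*a² + 1) = -6 + 2*((0*(1/15) + a*(¼))*a² + 1) = -6 + 2*((0 + a/4)*a² + 1) = -6 + 2*((a/4)*a² + 1) = -6 + 2*(a³/4 + 1) = -6 + 2*(1 + a³/4) = -6 + (2 + a³/2) = -4 + a³/2)
1/((451 + 1151)*(-233 + 577) - 3438) - h(-6) = 1/((451 + 1151)*(-233 + 577) - 3438) - (-4 + (½)*(-6)³) = 1/(1602*344 - 3438) - (-4 + (½)*(-216)) = 1/(551088 - 3438) - (-4 - 108) = 1/547650 - 1*(-112) = 1/547650 + 112 = 61336801/547650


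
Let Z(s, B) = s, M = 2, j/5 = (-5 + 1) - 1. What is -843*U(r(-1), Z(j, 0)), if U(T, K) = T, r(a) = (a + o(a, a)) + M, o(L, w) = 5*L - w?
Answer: 2529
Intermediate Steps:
j = -25 (j = 5*((-5 + 1) - 1) = 5*(-4 - 1) = 5*(-5) = -25)
o(L, w) = -w + 5*L
r(a) = 2 + 5*a (r(a) = (a + (-a + 5*a)) + 2 = (a + 4*a) + 2 = 5*a + 2 = 2 + 5*a)
-843*U(r(-1), Z(j, 0)) = -843*(2 + 5*(-1)) = -843*(2 - 5) = -843*(-3) = 2529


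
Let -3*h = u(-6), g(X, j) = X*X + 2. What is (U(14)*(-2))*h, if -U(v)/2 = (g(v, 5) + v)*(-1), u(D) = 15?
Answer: 4240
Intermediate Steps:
g(X, j) = 2 + X**2 (g(X, j) = X**2 + 2 = 2 + X**2)
h = -5 (h = -1/3*15 = -5)
U(v) = 4 + 2*v + 2*v**2 (U(v) = -2*((2 + v**2) + v)*(-1) = -2*(2 + v + v**2)*(-1) = -2*(-2 - v - v**2) = 4 + 2*v + 2*v**2)
(U(14)*(-2))*h = ((4 + 2*14 + 2*14**2)*(-2))*(-5) = ((4 + 28 + 2*196)*(-2))*(-5) = ((4 + 28 + 392)*(-2))*(-5) = (424*(-2))*(-5) = -848*(-5) = 4240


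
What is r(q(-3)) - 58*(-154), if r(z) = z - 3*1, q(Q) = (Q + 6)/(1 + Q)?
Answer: 17855/2 ≈ 8927.5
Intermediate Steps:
q(Q) = (6 + Q)/(1 + Q)
r(z) = -3 + z (r(z) = z - 3 = -3 + z)
r(q(-3)) - 58*(-154) = (-3 + (6 - 3)/(1 - 3)) - 58*(-154) = (-3 + 3/(-2)) + 8932 = (-3 - ½*3) + 8932 = (-3 - 3/2) + 8932 = -9/2 + 8932 = 17855/2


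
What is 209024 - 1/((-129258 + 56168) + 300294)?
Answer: 47491088895/227204 ≈ 2.0902e+5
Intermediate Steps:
209024 - 1/((-129258 + 56168) + 300294) = 209024 - 1/(-73090 + 300294) = 209024 - 1/227204 = 47491088895/227204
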